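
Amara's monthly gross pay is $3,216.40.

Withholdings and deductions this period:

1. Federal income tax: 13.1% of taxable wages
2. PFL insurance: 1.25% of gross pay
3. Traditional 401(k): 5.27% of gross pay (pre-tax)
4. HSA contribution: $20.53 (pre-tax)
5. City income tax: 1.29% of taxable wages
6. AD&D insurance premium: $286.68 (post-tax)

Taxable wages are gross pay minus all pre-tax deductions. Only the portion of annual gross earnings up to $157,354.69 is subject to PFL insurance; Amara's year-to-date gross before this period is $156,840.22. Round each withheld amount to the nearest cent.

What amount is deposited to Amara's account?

$2,297.77

Traditional 401(k): $3,216.40 × 0.0527 = $169.50
HSA contribution: $20.53
Pre-tax total = $169.50 + $20.53 = $190.03
Taxable wages = $3,216.40 − $190.03 = $3,026.37
Federal income tax: $3,026.37 × 0.131 = $396.45
City income tax: $3,026.37 × 0.0129 = $39.04
PFL insurance: only $157,354.69 − $156,840.22 = $514.47 of this check is subject → $514.47 × 0.0125 = $6.43
AD&D insurance premium: $286.68
Total deductions = $169.50 + $20.53 + $396.45 + $39.04 + $6.43 + $286.68 = $918.63
Net pay = $3,216.40 − $918.63 = $2,297.77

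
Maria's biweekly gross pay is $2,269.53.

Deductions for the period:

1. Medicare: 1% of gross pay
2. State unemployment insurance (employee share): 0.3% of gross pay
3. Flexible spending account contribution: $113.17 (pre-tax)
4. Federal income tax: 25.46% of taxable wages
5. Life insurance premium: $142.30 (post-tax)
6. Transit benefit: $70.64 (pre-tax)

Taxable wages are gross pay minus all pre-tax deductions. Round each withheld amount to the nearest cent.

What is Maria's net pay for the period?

Transit benefit: $70.64
Flexible spending account contribution: $113.17
Pre-tax total = $70.64 + $113.17 = $183.81
Taxable wages = $2,269.53 − $183.81 = $2,085.72
Federal income tax: $2,085.72 × 0.2546 = $531.02
Medicare: $2,269.53 × 0.01 = $22.70
State unemployment insurance (employee share): $2,269.53 × 0.003 = $6.81
Life insurance premium: $142.30
Total deductions = $70.64 + $113.17 + $531.02 + $22.70 + $6.81 + $142.30 = $886.64
Net pay = $2,269.53 − $886.64 = $1,382.89

$1,382.89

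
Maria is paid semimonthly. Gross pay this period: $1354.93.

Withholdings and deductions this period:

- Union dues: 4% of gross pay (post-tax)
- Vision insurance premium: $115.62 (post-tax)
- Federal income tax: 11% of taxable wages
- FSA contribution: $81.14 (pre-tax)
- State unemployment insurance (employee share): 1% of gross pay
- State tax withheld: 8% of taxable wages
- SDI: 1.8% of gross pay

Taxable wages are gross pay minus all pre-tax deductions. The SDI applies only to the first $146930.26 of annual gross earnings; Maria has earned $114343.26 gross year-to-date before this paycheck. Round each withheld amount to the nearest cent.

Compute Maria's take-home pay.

FSA contribution: $81.14
Taxable wages = $1354.93 − $81.14 = $1273.79
State tax withheld: $1273.79 × 0.08 = $101.90
Federal income tax: $1273.79 × 0.11 = $140.12
SDI: cap not yet reached, full $1354.93 is subject → $1354.93 × 0.018 = $24.39
State unemployment insurance (employee share): $1354.93 × 0.01 = $13.55
Vision insurance premium: $115.62
Union dues: $1354.93 × 0.04 = $54.20
Total deductions = $81.14 + $101.90 + $140.12 + $24.39 + $13.55 + $115.62 + $54.20 = $530.92
Net pay = $1354.93 − $530.92 = $824.01

$824.01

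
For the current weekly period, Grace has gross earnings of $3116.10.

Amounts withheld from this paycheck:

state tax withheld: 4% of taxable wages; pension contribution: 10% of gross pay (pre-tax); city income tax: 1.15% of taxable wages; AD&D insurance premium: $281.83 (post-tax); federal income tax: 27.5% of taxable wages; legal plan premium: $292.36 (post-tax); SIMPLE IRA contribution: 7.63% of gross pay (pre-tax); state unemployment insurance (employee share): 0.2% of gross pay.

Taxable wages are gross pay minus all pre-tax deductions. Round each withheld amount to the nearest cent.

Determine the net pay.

$1148.27

SIMPLE IRA contribution: $3116.10 × 0.0763 = $237.76
Pension contribution: $3116.10 × 0.1 = $311.61
Pre-tax total = $237.76 + $311.61 = $549.37
Taxable wages = $3116.10 − $549.37 = $2566.73
City income tax: $2566.73 × 0.0115 = $29.52
Federal income tax: $2566.73 × 0.275 = $705.85
State tax withheld: $2566.73 × 0.04 = $102.67
State unemployment insurance (employee share): $3116.10 × 0.002 = $6.23
AD&D insurance premium: $281.83
Legal plan premium: $292.36
Total deductions = $237.76 + $311.61 + $29.52 + $705.85 + $102.67 + $6.23 + $281.83 + $292.36 = $1967.83
Net pay = $3116.10 − $1967.83 = $1148.27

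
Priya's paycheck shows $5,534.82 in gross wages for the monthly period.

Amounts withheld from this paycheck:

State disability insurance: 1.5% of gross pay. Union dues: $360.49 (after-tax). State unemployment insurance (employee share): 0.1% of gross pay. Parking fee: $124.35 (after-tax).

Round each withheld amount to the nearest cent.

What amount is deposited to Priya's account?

State unemployment insurance (employee share): $5,534.82 × 0.001 = $5.53
State disability insurance: $5,534.82 × 0.015 = $83.02
Union dues: $360.49
Parking fee: $124.35
Total deductions = $5.53 + $83.02 + $360.49 + $124.35 = $573.39
Net pay = $5,534.82 − $573.39 = $4,961.43

$4,961.43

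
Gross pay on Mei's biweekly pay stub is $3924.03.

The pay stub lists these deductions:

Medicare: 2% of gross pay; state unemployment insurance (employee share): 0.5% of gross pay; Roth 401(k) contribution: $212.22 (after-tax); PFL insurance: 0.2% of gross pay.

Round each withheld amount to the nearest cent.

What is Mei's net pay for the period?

PFL insurance: $3924.03 × 0.002 = $7.85
Medicare: $3924.03 × 0.02 = $78.48
State unemployment insurance (employee share): $3924.03 × 0.005 = $19.62
Roth 401(k) contribution: $212.22
Total deductions = $7.85 + $78.48 + $19.62 + $212.22 = $318.17
Net pay = $3924.03 − $318.17 = $3605.86

$3605.86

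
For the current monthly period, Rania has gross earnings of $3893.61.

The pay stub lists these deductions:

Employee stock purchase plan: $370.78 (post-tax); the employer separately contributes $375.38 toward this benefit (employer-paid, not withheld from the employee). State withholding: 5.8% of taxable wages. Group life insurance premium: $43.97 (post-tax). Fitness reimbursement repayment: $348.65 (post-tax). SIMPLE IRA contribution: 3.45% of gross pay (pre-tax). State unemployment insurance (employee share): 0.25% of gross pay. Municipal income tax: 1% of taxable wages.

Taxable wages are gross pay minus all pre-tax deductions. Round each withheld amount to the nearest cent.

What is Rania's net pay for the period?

$2730.52

SIMPLE IRA contribution: $3893.61 × 0.0345 = $134.33
Taxable wages = $3893.61 − $134.33 = $3759.28
Municipal income tax: $3759.28 × 0.01 = $37.59
State withholding: $3759.28 × 0.058 = $218.04
State unemployment insurance (employee share): $3893.61 × 0.0025 = $9.73
Employee stock purchase plan: $370.78
Fitness reimbursement repayment: $348.65
Group life insurance premium: $43.97
(Employer's $375.38 toward employee stock purchase plan is not withheld from the employee.)
Total deductions = $134.33 + $37.59 + $218.04 + $9.73 + $370.78 + $348.65 + $43.97 = $1163.09
Net pay = $3893.61 − $1163.09 = $2730.52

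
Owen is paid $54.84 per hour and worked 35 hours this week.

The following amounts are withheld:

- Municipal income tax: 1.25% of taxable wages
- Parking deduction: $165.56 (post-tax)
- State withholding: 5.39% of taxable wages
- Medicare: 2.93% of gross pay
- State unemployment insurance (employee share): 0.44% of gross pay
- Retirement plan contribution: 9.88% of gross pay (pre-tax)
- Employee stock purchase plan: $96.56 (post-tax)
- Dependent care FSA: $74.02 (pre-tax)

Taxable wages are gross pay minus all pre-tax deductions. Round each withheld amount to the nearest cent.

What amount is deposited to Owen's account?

$1,218.99

Gross pay: 35 × $54.84 = $1,919.40
Retirement plan contribution: $1,919.40 × 0.0988 = $189.64
Dependent care FSA: $74.02
Pre-tax total = $189.64 + $74.02 = $263.66
Taxable wages = $1,919.40 − $263.66 = $1,655.74
State withholding: $1,655.74 × 0.0539 = $89.24
Municipal income tax: $1,655.74 × 0.0125 = $20.70
State unemployment insurance (employee share): $1,919.40 × 0.0044 = $8.45
Medicare: $1,919.40 × 0.0293 = $56.24
Employee stock purchase plan: $96.56
Parking deduction: $165.56
Total deductions = $189.64 + $74.02 + $89.24 + $20.70 + $8.45 + $56.24 + $96.56 + $165.56 = $700.41
Net pay = $1,919.40 − $700.41 = $1,218.99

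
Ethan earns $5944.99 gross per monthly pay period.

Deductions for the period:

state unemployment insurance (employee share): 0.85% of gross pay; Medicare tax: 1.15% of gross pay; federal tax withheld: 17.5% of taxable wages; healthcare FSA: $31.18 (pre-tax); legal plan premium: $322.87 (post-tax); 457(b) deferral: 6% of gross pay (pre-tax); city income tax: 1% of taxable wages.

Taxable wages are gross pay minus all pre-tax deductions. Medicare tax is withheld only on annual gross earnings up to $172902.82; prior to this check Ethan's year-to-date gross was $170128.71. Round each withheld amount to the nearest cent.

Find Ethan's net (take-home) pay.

457(b) deferral: $5944.99 × 0.06 = $356.70
Healthcare FSA: $31.18
Pre-tax total = $356.70 + $31.18 = $387.88
Taxable wages = $5944.99 − $387.88 = $5557.11
Federal tax withheld: $5557.11 × 0.175 = $972.49
City income tax: $5557.11 × 0.01 = $55.57
State unemployment insurance (employee share): $5944.99 × 0.0085 = $50.53
Medicare tax: only $172902.82 − $170128.71 = $2774.11 of this check is subject → $2774.11 × 0.0115 = $31.90
Legal plan premium: $322.87
Total deductions = $356.70 + $31.18 + $972.49 + $55.57 + $50.53 + $31.90 + $322.87 = $1821.24
Net pay = $5944.99 − $1821.24 = $4123.75

$4123.75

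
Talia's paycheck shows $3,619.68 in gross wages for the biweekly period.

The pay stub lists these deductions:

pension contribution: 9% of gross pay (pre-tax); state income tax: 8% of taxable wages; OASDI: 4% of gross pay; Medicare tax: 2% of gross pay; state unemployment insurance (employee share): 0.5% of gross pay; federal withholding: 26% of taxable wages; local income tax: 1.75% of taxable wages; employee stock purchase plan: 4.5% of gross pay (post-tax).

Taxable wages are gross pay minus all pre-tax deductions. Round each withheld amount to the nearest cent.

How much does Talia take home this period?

$1,718.17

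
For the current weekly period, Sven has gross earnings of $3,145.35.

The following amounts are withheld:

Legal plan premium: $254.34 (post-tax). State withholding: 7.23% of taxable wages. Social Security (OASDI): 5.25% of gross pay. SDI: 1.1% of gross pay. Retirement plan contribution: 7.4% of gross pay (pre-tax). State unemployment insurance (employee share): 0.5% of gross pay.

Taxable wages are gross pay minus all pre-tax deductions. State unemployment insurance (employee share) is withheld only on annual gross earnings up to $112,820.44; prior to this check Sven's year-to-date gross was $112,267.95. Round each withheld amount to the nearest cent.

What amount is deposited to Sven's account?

$2,245.18

Retirement plan contribution: $3,145.35 × 0.074 = $232.76
Taxable wages = $3,145.35 − $232.76 = $2,912.59
State withholding: $2,912.59 × 0.0723 = $210.58
SDI: $3,145.35 × 0.011 = $34.60
Social Security (OASDI): $3,145.35 × 0.0525 = $165.13
State unemployment insurance (employee share): only $112,820.44 − $112,267.95 = $552.49 of this check is subject → $552.49 × 0.005 = $2.76
Legal plan premium: $254.34
Total deductions = $232.76 + $210.58 + $34.60 + $165.13 + $2.76 + $254.34 = $900.17
Net pay = $3,145.35 − $900.17 = $2,245.18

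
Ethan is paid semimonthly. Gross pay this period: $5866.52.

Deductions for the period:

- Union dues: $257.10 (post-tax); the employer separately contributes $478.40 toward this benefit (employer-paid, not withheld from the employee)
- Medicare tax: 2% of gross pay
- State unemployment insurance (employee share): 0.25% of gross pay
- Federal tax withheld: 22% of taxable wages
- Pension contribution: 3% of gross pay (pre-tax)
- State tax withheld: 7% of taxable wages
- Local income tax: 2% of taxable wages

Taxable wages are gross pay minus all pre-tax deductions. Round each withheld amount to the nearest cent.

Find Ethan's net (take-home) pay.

Pension contribution: $5866.52 × 0.03 = $176.00
Taxable wages = $5866.52 − $176.00 = $5690.52
Federal tax withheld: $5690.52 × 0.22 = $1251.91
Local income tax: $5690.52 × 0.02 = $113.81
State tax withheld: $5690.52 × 0.07 = $398.34
State unemployment insurance (employee share): $5866.52 × 0.0025 = $14.67
Medicare tax: $5866.52 × 0.02 = $117.33
Union dues: $257.10
(Employer's $478.40 toward union dues is not withheld from the employee.)
Total deductions = $176.00 + $1251.91 + $113.81 + $398.34 + $14.67 + $117.33 + $257.10 = $2329.16
Net pay = $5866.52 − $2329.16 = $3537.36

$3537.36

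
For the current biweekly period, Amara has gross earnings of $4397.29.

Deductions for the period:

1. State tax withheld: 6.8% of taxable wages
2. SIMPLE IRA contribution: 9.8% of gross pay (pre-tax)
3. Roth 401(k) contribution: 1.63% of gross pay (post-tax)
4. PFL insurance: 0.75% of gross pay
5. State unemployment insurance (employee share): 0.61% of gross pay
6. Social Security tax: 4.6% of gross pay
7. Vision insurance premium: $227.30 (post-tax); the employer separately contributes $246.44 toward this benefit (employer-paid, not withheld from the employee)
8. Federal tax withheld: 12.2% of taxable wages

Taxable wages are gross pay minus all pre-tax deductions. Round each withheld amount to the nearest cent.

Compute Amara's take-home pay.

SIMPLE IRA contribution: $4397.29 × 0.098 = $430.93
Taxable wages = $4397.29 − $430.93 = $3966.36
State tax withheld: $3966.36 × 0.068 = $269.71
Federal tax withheld: $3966.36 × 0.122 = $483.90
Social Security tax: $4397.29 × 0.046 = $202.28
State unemployment insurance (employee share): $4397.29 × 0.0061 = $26.82
PFL insurance: $4397.29 × 0.0075 = $32.98
Roth 401(k) contribution: $4397.29 × 0.0163 = $71.68
Vision insurance premium: $227.30
(Employer's $246.44 toward vision insurance premium is not withheld from the employee.)
Total deductions = $430.93 + $269.71 + $483.90 + $202.28 + $26.82 + $32.98 + $71.68 + $227.30 = $1745.60
Net pay = $4397.29 − $1745.60 = $2651.69

$2651.69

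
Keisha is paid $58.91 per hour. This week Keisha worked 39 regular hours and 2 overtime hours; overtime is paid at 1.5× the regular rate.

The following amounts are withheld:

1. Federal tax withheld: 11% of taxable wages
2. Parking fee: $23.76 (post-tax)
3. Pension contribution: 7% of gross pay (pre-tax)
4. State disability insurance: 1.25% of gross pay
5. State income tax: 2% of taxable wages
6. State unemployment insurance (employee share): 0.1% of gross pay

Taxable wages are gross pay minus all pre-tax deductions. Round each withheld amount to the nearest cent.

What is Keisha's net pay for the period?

$1944.73

Regular pay: 39 × $58.91 = $2297.49
Overtime pay: 2 × $58.91 × 1.5 = $176.73
Gross pay = $2297.49 + $176.73 = $2474.22
Pension contribution: $2474.22 × 0.07 = $173.20
Taxable wages = $2474.22 − $173.20 = $2301.02
Federal tax withheld: $2301.02 × 0.11 = $253.11
State income tax: $2301.02 × 0.02 = $46.02
State unemployment insurance (employee share): $2474.22 × 0.001 = $2.47
State disability insurance: $2474.22 × 0.0125 = $30.93
Parking fee: $23.76
Total deductions = $173.20 + $253.11 + $46.02 + $2.47 + $30.93 + $23.76 = $529.49
Net pay = $2474.22 − $529.49 = $1944.73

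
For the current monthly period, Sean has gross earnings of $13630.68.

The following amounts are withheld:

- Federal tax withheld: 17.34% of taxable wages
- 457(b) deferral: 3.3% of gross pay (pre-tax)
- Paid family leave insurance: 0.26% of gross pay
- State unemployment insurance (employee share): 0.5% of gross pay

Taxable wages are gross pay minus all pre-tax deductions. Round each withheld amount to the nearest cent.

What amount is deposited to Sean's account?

$10791.72

457(b) deferral: $13630.68 × 0.033 = $449.81
Taxable wages = $13630.68 − $449.81 = $13180.87
Federal tax withheld: $13180.87 × 0.1734 = $2285.56
Paid family leave insurance: $13630.68 × 0.0026 = $35.44
State unemployment insurance (employee share): $13630.68 × 0.005 = $68.15
Total deductions = $449.81 + $2285.56 + $35.44 + $68.15 = $2838.96
Net pay = $13630.68 − $2838.96 = $10791.72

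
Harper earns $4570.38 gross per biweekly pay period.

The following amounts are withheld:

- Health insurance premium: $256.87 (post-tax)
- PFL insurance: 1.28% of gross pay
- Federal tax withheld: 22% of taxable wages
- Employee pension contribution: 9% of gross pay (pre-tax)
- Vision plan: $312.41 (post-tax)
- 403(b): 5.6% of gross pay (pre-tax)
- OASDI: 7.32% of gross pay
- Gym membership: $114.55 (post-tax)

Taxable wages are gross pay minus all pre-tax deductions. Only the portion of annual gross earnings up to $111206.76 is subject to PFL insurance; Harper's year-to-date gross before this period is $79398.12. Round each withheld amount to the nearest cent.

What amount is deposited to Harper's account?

$1967.55

Employee pension contribution: $4570.38 × 0.09 = $411.33
403(b): $4570.38 × 0.056 = $255.94
Pre-tax total = $411.33 + $255.94 = $667.27
Taxable wages = $4570.38 − $667.27 = $3903.11
Federal tax withheld: $3903.11 × 0.22 = $858.68
PFL insurance: cap not yet reached, full $4570.38 is subject → $4570.38 × 0.0128 = $58.50
OASDI: $4570.38 × 0.0732 = $334.55
Gym membership: $114.55
Vision plan: $312.41
Health insurance premium: $256.87
Total deductions = $411.33 + $255.94 + $858.68 + $58.50 + $334.55 + $114.55 + $312.41 + $256.87 = $2602.83
Net pay = $4570.38 − $2602.83 = $1967.55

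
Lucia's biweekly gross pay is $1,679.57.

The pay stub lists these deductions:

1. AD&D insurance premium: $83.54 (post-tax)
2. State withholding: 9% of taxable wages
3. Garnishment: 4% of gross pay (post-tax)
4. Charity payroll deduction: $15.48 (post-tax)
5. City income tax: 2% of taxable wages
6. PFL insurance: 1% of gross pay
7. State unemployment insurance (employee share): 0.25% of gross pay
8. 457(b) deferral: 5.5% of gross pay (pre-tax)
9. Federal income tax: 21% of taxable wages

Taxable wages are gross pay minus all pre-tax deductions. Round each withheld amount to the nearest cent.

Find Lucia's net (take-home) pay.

$892.09

457(b) deferral: $1,679.57 × 0.055 = $92.38
Taxable wages = $1,679.57 − $92.38 = $1,587.19
Federal income tax: $1,587.19 × 0.21 = $333.31
State withholding: $1,587.19 × 0.09 = $142.85
City income tax: $1,587.19 × 0.02 = $31.74
PFL insurance: $1,679.57 × 0.01 = $16.80
State unemployment insurance (employee share): $1,679.57 × 0.0025 = $4.20
Charity payroll deduction: $15.48
Garnishment: $1,679.57 × 0.04 = $67.18
AD&D insurance premium: $83.54
Total deductions = $92.38 + $333.31 + $142.85 + $31.74 + $16.80 + $4.20 + $15.48 + $67.18 + $83.54 = $787.48
Net pay = $1,679.57 − $787.48 = $892.09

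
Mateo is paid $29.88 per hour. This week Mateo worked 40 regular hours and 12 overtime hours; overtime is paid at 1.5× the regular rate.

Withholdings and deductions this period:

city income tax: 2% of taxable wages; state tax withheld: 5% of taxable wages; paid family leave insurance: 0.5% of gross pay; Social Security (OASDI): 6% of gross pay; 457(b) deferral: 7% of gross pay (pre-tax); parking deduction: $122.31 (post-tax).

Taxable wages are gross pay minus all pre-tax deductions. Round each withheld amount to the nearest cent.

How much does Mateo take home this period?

$1263.95

Regular pay: 40 × $29.88 = $1195.20
Overtime pay: 12 × $29.88 × 1.5 = $537.84
Gross pay = $1195.20 + $537.84 = $1733.04
457(b) deferral: $1733.04 × 0.07 = $121.31
Taxable wages = $1733.04 − $121.31 = $1611.73
City income tax: $1611.73 × 0.02 = $32.23
State tax withheld: $1611.73 × 0.05 = $80.59
Social Security (OASDI): $1733.04 × 0.06 = $103.98
Paid family leave insurance: $1733.04 × 0.005 = $8.67
Parking deduction: $122.31
Total deductions = $121.31 + $32.23 + $80.59 + $103.98 + $8.67 + $122.31 = $469.09
Net pay = $1733.04 − $469.09 = $1263.95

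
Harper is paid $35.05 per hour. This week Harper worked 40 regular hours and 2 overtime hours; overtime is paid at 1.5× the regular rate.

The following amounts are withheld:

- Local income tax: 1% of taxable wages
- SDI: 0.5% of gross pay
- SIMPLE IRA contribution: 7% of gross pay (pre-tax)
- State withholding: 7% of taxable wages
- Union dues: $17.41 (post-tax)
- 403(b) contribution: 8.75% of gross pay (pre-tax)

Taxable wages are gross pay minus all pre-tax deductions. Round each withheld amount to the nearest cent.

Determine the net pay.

Regular pay: 40 × $35.05 = $1,402.00
Overtime pay: 2 × $35.05 × 1.5 = $105.15
Gross pay = $1,402.00 + $105.15 = $1,507.15
SIMPLE IRA contribution: $1,507.15 × 0.07 = $105.50
403(b) contribution: $1,507.15 × 0.0875 = $131.88
Pre-tax total = $105.50 + $131.88 = $237.38
Taxable wages = $1,507.15 − $237.38 = $1,269.77
Local income tax: $1,269.77 × 0.01 = $12.70
State withholding: $1,269.77 × 0.07 = $88.88
SDI: $1,507.15 × 0.005 = $7.54
Union dues: $17.41
Total deductions = $105.50 + $131.88 + $12.70 + $88.88 + $7.54 + $17.41 = $363.91
Net pay = $1,507.15 − $363.91 = $1,143.24

$1,143.24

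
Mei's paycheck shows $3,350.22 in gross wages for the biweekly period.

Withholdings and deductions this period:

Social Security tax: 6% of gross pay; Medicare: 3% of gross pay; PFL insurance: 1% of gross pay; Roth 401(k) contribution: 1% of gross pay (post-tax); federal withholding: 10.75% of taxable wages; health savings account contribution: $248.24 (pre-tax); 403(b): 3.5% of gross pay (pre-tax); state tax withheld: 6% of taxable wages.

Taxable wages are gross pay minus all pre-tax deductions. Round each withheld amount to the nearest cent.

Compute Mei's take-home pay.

$2,116.26

403(b): $3,350.22 × 0.035 = $117.26
Health savings account contribution: $248.24
Pre-tax total = $117.26 + $248.24 = $365.50
Taxable wages = $3,350.22 − $365.50 = $2,984.72
State tax withheld: $2,984.72 × 0.06 = $179.08
Federal withholding: $2,984.72 × 0.1075 = $320.86
PFL insurance: $3,350.22 × 0.01 = $33.50
Social Security tax: $3,350.22 × 0.06 = $201.01
Medicare: $3,350.22 × 0.03 = $100.51
Roth 401(k) contribution: $3,350.22 × 0.01 = $33.50
Total deductions = $117.26 + $248.24 + $179.08 + $320.86 + $33.50 + $201.01 + $100.51 + $33.50 = $1,233.96
Net pay = $3,350.22 − $1,233.96 = $2,116.26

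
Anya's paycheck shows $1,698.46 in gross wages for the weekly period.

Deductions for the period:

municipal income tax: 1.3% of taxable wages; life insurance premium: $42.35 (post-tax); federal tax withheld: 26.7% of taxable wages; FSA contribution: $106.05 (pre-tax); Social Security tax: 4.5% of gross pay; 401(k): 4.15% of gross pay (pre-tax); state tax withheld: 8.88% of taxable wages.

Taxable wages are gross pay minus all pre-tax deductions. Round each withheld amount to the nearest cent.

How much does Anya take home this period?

401(k): $1,698.46 × 0.0415 = $70.49
FSA contribution: $106.05
Pre-tax total = $70.49 + $106.05 = $176.54
Taxable wages = $1,698.46 − $176.54 = $1,521.92
Municipal income tax: $1,521.92 × 0.013 = $19.78
State tax withheld: $1,521.92 × 0.0888 = $135.15
Federal tax withheld: $1,521.92 × 0.267 = $406.35
Social Security tax: $1,698.46 × 0.045 = $76.43
Life insurance premium: $42.35
Total deductions = $70.49 + $106.05 + $19.78 + $135.15 + $406.35 + $76.43 + $42.35 = $856.60
Net pay = $1,698.46 − $856.60 = $841.86

$841.86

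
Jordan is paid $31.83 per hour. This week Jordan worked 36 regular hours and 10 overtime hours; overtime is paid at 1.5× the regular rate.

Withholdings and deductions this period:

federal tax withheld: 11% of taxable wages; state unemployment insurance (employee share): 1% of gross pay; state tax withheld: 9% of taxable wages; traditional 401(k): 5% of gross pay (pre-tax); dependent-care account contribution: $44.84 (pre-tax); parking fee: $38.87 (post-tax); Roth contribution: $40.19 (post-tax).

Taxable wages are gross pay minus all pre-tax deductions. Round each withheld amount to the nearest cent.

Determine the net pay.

Regular pay: 36 × $31.83 = $1,145.88
Overtime pay: 10 × $31.83 × 1.5 = $477.45
Gross pay = $1,145.88 + $477.45 = $1,623.33
Dependent-care account contribution: $44.84
Traditional 401(k): $1,623.33 × 0.05 = $81.17
Pre-tax total = $44.84 + $81.17 = $126.01
Taxable wages = $1,623.33 − $126.01 = $1,497.32
State tax withheld: $1,497.32 × 0.09 = $134.76
Federal tax withheld: $1,497.32 × 0.11 = $164.71
State unemployment insurance (employee share): $1,623.33 × 0.01 = $16.23
Roth contribution: $40.19
Parking fee: $38.87
Total deductions = $44.84 + $81.17 + $134.76 + $164.71 + $16.23 + $40.19 + $38.87 = $520.77
Net pay = $1,623.33 − $520.77 = $1,102.56

$1,102.56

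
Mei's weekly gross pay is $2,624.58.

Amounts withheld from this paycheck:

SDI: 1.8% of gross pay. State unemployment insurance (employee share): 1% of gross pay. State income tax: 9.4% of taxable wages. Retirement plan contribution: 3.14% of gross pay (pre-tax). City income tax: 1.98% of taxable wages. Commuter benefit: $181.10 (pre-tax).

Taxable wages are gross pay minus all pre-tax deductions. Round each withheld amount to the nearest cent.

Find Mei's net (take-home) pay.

Commuter benefit: $181.10
Retirement plan contribution: $2,624.58 × 0.0314 = $82.41
Pre-tax total = $181.10 + $82.41 = $263.51
Taxable wages = $2,624.58 − $263.51 = $2,361.07
State income tax: $2,361.07 × 0.094 = $221.94
City income tax: $2,361.07 × 0.0198 = $46.75
State unemployment insurance (employee share): $2,624.58 × 0.01 = $26.25
SDI: $2,624.58 × 0.018 = $47.24
Total deductions = $181.10 + $82.41 + $221.94 + $46.75 + $26.25 + $47.24 = $605.69
Net pay = $2,624.58 − $605.69 = $2,018.89

$2,018.89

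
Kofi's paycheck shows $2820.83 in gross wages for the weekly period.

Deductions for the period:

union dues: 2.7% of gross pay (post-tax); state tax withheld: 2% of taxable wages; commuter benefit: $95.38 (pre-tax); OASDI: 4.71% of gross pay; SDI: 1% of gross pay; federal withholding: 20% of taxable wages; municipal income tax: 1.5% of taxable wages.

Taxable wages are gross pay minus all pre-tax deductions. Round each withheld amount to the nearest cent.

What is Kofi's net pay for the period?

Commuter benefit: $95.38
Taxable wages = $2820.83 − $95.38 = $2725.45
State tax withheld: $2725.45 × 0.02 = $54.51
Municipal income tax: $2725.45 × 0.015 = $40.88
Federal withholding: $2725.45 × 0.2 = $545.09
OASDI: $2820.83 × 0.0471 = $132.86
SDI: $2820.83 × 0.01 = $28.21
Union dues: $2820.83 × 0.027 = $76.16
Total deductions = $95.38 + $54.51 + $40.88 + $545.09 + $132.86 + $28.21 + $76.16 = $973.09
Net pay = $2820.83 − $973.09 = $1847.74

$1847.74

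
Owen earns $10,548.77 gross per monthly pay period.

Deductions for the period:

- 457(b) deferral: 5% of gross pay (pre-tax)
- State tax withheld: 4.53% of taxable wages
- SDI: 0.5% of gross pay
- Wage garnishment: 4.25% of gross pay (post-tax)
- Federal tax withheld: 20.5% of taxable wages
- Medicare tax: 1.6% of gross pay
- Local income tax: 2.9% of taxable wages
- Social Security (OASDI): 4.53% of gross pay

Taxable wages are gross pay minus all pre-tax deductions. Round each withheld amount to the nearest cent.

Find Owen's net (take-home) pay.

$6,074.67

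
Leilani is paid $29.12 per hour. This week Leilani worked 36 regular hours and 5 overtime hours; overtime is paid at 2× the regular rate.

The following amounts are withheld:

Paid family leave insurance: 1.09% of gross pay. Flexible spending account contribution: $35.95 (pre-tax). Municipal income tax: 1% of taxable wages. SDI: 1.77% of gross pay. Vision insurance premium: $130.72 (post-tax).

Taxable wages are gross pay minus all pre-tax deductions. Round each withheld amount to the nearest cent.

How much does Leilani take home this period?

Regular pay: 36 × $29.12 = $1048.32
Overtime pay: 5 × $29.12 × 2 = $291.20
Gross pay = $1048.32 + $291.20 = $1339.52
Flexible spending account contribution: $35.95
Taxable wages = $1339.52 − $35.95 = $1303.57
Municipal income tax: $1303.57 × 0.01 = $13.04
Paid family leave insurance: $1339.52 × 0.0109 = $14.60
SDI: $1339.52 × 0.0177 = $23.71
Vision insurance premium: $130.72
Total deductions = $35.95 + $13.04 + $14.60 + $23.71 + $130.72 = $218.02
Net pay = $1339.52 − $218.02 = $1121.50

$1121.50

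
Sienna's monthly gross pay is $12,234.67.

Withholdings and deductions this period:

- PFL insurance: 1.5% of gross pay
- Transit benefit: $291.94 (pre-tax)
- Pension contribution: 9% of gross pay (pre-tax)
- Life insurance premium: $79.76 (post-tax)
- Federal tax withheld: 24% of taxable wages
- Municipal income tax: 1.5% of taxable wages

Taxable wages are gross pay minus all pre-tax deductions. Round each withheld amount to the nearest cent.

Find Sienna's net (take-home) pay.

Pension contribution: $12,234.67 × 0.09 = $1,101.12
Transit benefit: $291.94
Pre-tax total = $1,101.12 + $291.94 = $1,393.06
Taxable wages = $12,234.67 − $1,393.06 = $10,841.61
Municipal income tax: $10,841.61 × 0.015 = $162.62
Federal tax withheld: $10,841.61 × 0.24 = $2,601.99
PFL insurance: $12,234.67 × 0.015 = $183.52
Life insurance premium: $79.76
Total deductions = $1,101.12 + $291.94 + $162.62 + $2,601.99 + $183.52 + $79.76 = $4,420.95
Net pay = $12,234.67 − $4,420.95 = $7,813.72

$7,813.72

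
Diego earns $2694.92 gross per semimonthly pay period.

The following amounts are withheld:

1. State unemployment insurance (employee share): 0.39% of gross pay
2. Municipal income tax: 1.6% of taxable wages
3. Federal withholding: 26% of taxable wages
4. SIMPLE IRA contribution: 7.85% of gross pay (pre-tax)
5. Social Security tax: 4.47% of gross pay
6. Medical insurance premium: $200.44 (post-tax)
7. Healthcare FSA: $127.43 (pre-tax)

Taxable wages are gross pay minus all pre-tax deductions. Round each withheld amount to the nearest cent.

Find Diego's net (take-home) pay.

$1374.29

SIMPLE IRA contribution: $2694.92 × 0.0785 = $211.55
Healthcare FSA: $127.43
Pre-tax total = $211.55 + $127.43 = $338.98
Taxable wages = $2694.92 − $338.98 = $2355.94
Federal withholding: $2355.94 × 0.26 = $612.54
Municipal income tax: $2355.94 × 0.016 = $37.70
State unemployment insurance (employee share): $2694.92 × 0.0039 = $10.51
Social Security tax: $2694.92 × 0.0447 = $120.46
Medical insurance premium: $200.44
Total deductions = $211.55 + $127.43 + $612.54 + $37.70 + $10.51 + $120.46 + $200.44 = $1320.63
Net pay = $2694.92 − $1320.63 = $1374.29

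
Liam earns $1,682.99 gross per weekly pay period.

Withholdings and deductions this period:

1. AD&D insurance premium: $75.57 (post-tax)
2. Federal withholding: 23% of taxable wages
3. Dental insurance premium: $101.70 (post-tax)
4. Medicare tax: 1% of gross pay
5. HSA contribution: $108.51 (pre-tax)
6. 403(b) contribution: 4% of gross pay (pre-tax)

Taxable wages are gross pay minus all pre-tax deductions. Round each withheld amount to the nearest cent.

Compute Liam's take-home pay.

HSA contribution: $108.51
403(b) contribution: $1,682.99 × 0.04 = $67.32
Pre-tax total = $108.51 + $67.32 = $175.83
Taxable wages = $1,682.99 − $175.83 = $1,507.16
Federal withholding: $1,507.16 × 0.23 = $346.65
Medicare tax: $1,682.99 × 0.01 = $16.83
Dental insurance premium: $101.70
AD&D insurance premium: $75.57
Total deductions = $108.51 + $67.32 + $346.65 + $16.83 + $101.70 + $75.57 = $716.58
Net pay = $1,682.99 − $716.58 = $966.41

$966.41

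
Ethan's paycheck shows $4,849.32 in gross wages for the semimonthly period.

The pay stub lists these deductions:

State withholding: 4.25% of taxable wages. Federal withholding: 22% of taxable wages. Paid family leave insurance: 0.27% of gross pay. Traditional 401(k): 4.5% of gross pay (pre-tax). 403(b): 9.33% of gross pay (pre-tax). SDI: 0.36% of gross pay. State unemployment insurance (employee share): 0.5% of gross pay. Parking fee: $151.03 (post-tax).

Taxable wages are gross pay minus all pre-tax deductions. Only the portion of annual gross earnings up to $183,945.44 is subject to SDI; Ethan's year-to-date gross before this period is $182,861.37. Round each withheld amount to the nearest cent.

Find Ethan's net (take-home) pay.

$2,889.49

Traditional 401(k): $4,849.32 × 0.045 = $218.22
403(b): $4,849.32 × 0.0933 = $452.44
Pre-tax total = $218.22 + $452.44 = $670.66
Taxable wages = $4,849.32 − $670.66 = $4,178.66
State withholding: $4,178.66 × 0.0425 = $177.59
Federal withholding: $4,178.66 × 0.22 = $919.31
SDI: only $183,945.44 − $182,861.37 = $1,084.07 of this check is subject → $1,084.07 × 0.0036 = $3.90
State unemployment insurance (employee share): $4,849.32 × 0.005 = $24.25
Paid family leave insurance: $4,849.32 × 0.0027 = $13.09
Parking fee: $151.03
Total deductions = $218.22 + $452.44 + $177.59 + $919.31 + $3.90 + $24.25 + $13.09 + $151.03 = $1,959.83
Net pay = $4,849.32 − $1,959.83 = $2,889.49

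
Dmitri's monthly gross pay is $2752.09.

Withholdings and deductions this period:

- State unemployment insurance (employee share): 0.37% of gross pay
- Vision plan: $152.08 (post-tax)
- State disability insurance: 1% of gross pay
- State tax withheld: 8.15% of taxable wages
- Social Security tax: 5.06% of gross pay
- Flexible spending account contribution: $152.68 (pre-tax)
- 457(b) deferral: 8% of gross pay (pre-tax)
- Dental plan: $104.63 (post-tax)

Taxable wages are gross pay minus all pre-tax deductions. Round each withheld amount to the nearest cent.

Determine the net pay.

457(b) deferral: $2752.09 × 0.08 = $220.17
Flexible spending account contribution: $152.68
Pre-tax total = $220.17 + $152.68 = $372.85
Taxable wages = $2752.09 − $372.85 = $2379.24
State tax withheld: $2379.24 × 0.0815 = $193.91
State disability insurance: $2752.09 × 0.01 = $27.52
State unemployment insurance (employee share): $2752.09 × 0.0037 = $10.18
Social Security tax: $2752.09 × 0.0506 = $139.26
Vision plan: $152.08
Dental plan: $104.63
Total deductions = $220.17 + $152.68 + $193.91 + $27.52 + $10.18 + $139.26 + $152.08 + $104.63 = $1000.43
Net pay = $2752.09 − $1000.43 = $1751.66

$1751.66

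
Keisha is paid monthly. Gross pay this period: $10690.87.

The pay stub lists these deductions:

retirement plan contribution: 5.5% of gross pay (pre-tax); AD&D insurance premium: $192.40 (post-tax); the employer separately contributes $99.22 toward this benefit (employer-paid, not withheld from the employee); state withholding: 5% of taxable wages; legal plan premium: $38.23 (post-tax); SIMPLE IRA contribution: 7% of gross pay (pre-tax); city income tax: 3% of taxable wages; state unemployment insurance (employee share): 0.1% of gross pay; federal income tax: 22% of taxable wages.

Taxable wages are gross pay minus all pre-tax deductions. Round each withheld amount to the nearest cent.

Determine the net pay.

SIMPLE IRA contribution: $10690.87 × 0.07 = $748.36
Retirement plan contribution: $10690.87 × 0.055 = $588.00
Pre-tax total = $748.36 + $588.00 = $1336.36
Taxable wages = $10690.87 − $1336.36 = $9354.51
State withholding: $9354.51 × 0.05 = $467.73
City income tax: $9354.51 × 0.03 = $280.64
Federal income tax: $9354.51 × 0.22 = $2057.99
State unemployment insurance (employee share): $10690.87 × 0.001 = $10.69
AD&D insurance premium: $192.40
Legal plan premium: $38.23
(Employer's $99.22 toward AD&D insurance premium is not withheld from the employee.)
Total deductions = $748.36 + $588.00 + $467.73 + $280.64 + $2057.99 + $10.69 + $192.40 + $38.23 = $4384.04
Net pay = $10690.87 − $4384.04 = $6306.83

$6306.83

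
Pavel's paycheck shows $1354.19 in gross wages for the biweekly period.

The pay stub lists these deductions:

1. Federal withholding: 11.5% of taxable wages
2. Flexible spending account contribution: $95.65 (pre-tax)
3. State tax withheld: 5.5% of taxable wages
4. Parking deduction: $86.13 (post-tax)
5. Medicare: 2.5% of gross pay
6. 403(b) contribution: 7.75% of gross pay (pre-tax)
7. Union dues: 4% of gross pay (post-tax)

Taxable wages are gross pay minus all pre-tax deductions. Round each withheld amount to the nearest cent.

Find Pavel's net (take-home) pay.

$783.33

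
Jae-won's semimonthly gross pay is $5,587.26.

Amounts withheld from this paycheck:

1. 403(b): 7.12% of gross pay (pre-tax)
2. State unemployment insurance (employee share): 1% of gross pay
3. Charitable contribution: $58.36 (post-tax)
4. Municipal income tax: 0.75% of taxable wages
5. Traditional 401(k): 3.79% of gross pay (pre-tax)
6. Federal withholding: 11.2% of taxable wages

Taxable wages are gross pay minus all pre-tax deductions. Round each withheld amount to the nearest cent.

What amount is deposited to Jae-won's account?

$4,268.63

Traditional 401(k): $5,587.26 × 0.0379 = $211.76
403(b): $5,587.26 × 0.0712 = $397.81
Pre-tax total = $211.76 + $397.81 = $609.57
Taxable wages = $5,587.26 − $609.57 = $4,977.69
Municipal income tax: $4,977.69 × 0.0075 = $37.33
Federal withholding: $4,977.69 × 0.112 = $557.50
State unemployment insurance (employee share): $5,587.26 × 0.01 = $55.87
Charitable contribution: $58.36
Total deductions = $211.76 + $397.81 + $37.33 + $557.50 + $55.87 + $58.36 = $1,318.63
Net pay = $5,587.26 − $1,318.63 = $4,268.63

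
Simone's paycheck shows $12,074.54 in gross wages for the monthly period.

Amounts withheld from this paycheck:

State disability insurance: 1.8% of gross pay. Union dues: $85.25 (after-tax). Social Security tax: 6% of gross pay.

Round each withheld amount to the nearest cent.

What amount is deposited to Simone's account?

$11,047.48

State disability insurance: $12,074.54 × 0.018 = $217.34
Social Security tax: $12,074.54 × 0.06 = $724.47
Union dues: $85.25
Total deductions = $217.34 + $724.47 + $85.25 = $1,027.06
Net pay = $12,074.54 − $1,027.06 = $11,047.48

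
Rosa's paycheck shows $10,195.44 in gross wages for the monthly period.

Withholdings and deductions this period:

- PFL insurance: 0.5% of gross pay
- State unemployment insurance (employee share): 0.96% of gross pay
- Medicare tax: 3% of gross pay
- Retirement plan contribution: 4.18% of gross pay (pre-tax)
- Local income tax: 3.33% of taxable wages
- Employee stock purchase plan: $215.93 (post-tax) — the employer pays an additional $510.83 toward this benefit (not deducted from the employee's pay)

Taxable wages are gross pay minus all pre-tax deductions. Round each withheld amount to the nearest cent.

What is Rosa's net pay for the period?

$8,773.30

Retirement plan contribution: $10,195.44 × 0.0418 = $426.17
Taxable wages = $10,195.44 − $426.17 = $9,769.27
Local income tax: $9,769.27 × 0.0333 = $325.32
State unemployment insurance (employee share): $10,195.44 × 0.0096 = $97.88
PFL insurance: $10,195.44 × 0.005 = $50.98
Medicare tax: $10,195.44 × 0.03 = $305.86
Employee stock purchase plan: $215.93
(Employer's $510.83 toward employee stock purchase plan is not withheld from the employee.)
Total deductions = $426.17 + $325.32 + $97.88 + $50.98 + $305.86 + $215.93 = $1,422.14
Net pay = $10,195.44 − $1,422.14 = $8,773.30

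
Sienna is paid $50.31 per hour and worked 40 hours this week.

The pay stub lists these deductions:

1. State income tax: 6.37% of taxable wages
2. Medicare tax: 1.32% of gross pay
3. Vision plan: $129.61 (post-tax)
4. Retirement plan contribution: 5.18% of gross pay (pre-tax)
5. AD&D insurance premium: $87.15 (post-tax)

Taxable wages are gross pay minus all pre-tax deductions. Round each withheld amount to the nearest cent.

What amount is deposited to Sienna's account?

Gross pay: 40 × $50.31 = $2,012.40
Retirement plan contribution: $2,012.40 × 0.0518 = $104.24
Taxable wages = $2,012.40 − $104.24 = $1,908.16
State income tax: $1,908.16 × 0.0637 = $121.55
Medicare tax: $2,012.40 × 0.0132 = $26.56
AD&D insurance premium: $87.15
Vision plan: $129.61
Total deductions = $104.24 + $121.55 + $26.56 + $87.15 + $129.61 = $469.11
Net pay = $2,012.40 − $469.11 = $1,543.29

$1,543.29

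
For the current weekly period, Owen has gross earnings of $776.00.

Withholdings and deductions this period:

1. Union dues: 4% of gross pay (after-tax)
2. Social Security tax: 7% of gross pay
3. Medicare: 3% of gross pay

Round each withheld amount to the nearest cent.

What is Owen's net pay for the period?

Medicare: $776.00 × 0.03 = $23.28
Social Security tax: $776.00 × 0.07 = $54.32
Union dues: $776.00 × 0.04 = $31.04
Total deductions = $23.28 + $54.32 + $31.04 = $108.64
Net pay = $776.00 − $108.64 = $667.36

$667.36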